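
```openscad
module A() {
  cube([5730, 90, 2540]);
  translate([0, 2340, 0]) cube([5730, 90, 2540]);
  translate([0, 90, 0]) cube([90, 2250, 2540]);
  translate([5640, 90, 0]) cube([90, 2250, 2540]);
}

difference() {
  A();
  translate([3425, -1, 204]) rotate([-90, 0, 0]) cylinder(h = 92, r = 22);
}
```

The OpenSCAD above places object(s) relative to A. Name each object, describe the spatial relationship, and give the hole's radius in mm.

The subtracted cylinder has r = 22 mm.

A is a house frame. The house frame has a circular hole through its front wall. The hole's radius is 22 mm.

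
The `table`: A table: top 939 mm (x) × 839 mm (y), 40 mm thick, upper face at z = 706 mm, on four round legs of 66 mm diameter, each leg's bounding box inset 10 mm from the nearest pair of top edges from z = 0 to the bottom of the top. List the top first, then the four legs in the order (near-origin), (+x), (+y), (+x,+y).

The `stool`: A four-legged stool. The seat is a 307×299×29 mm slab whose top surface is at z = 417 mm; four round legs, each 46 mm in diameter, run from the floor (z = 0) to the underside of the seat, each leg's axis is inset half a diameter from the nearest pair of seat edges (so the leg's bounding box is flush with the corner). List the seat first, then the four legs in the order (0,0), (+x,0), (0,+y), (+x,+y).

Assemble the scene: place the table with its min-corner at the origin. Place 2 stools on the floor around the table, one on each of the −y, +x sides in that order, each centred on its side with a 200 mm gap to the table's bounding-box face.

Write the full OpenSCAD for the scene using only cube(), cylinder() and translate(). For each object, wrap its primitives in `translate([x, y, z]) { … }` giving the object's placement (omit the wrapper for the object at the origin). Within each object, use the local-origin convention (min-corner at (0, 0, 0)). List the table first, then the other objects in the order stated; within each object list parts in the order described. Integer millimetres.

translate([0, 0, 666]) cube([939, 839, 40]);
translate([43, 43, 0]) cylinder(h = 666, r = 33);
translate([896, 43, 0]) cylinder(h = 666, r = 33);
translate([43, 796, 0]) cylinder(h = 666, r = 33);
translate([896, 796, 0]) cylinder(h = 666, r = 33);
translate([316, -499, 0]) {
  translate([0, 0, 388]) cube([307, 299, 29]);
  translate([23, 23, 0]) cylinder(h = 388, r = 23);
  translate([284, 23, 0]) cylinder(h = 388, r = 23);
  translate([23, 276, 0]) cylinder(h = 388, r = 23);
  translate([284, 276, 0]) cylinder(h = 388, r = 23);
}
translate([1139, 270, 0]) {
  translate([0, 0, 388]) cube([307, 299, 29]);
  translate([23, 23, 0]) cylinder(h = 388, r = 23);
  translate([284, 23, 0]) cylinder(h = 388, r = 23);
  translate([23, 276, 0]) cylinder(h = 388, r = 23);
  translate([284, 276, 0]) cylinder(h = 388, r = 23);
}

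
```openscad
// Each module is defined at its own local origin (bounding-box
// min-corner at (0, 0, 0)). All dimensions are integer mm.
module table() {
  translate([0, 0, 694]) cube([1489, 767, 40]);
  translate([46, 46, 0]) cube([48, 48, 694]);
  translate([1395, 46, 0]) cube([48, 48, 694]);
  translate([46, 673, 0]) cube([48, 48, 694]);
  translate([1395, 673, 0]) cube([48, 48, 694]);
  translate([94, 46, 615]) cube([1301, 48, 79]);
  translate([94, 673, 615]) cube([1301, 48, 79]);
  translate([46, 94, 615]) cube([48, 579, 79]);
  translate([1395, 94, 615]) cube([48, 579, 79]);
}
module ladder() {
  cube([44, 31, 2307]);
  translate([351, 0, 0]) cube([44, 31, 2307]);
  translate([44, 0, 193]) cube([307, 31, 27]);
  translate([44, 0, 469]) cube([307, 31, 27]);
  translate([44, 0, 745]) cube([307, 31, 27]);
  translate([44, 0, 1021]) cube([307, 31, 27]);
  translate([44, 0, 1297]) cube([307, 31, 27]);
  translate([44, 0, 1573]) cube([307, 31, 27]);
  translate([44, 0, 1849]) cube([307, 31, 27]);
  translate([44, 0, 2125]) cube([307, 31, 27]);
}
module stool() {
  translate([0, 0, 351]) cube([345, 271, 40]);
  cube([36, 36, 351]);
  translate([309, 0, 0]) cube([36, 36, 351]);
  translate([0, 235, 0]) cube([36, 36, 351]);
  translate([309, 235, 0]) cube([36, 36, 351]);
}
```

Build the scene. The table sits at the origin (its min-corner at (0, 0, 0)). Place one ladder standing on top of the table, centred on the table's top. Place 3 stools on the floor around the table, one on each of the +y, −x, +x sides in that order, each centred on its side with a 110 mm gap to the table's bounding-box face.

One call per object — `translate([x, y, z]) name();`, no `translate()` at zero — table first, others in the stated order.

table();
translate([547, 368, 734]) ladder();
translate([572, 877, 0]) stool();
translate([-455, 248, 0]) stool();
translate([1599, 248, 0]) stool();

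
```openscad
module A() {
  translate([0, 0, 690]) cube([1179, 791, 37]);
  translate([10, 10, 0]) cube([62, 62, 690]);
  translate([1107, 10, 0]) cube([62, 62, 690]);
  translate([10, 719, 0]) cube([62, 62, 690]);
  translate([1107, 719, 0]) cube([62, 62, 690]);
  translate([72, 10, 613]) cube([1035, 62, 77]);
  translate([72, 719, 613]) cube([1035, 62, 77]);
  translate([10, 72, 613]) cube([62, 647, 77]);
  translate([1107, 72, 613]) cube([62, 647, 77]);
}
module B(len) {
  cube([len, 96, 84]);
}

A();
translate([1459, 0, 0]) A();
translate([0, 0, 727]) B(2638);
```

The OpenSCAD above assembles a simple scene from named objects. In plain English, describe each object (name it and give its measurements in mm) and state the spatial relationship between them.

A is a table with a 1179×791 mm rectangular top, 37 mm thick, top surface at z = 727 mm, supported by four 62×62 mm square legs, each inset 10 mm from the nearest pair of top edges, running from the floor. Four apron rails, 62 mm thick and 77 mm tall, run between adjacent legs with their top edges flush with the underside of the top and their outer faces flush with the legs' outer faces.

B is a rectangular beam 2638 mm long (x), 96 mm deep (y), 84 mm thick (z).

The beam spans the tops of two tables placed 280 mm apart, resting at z = 727 mm.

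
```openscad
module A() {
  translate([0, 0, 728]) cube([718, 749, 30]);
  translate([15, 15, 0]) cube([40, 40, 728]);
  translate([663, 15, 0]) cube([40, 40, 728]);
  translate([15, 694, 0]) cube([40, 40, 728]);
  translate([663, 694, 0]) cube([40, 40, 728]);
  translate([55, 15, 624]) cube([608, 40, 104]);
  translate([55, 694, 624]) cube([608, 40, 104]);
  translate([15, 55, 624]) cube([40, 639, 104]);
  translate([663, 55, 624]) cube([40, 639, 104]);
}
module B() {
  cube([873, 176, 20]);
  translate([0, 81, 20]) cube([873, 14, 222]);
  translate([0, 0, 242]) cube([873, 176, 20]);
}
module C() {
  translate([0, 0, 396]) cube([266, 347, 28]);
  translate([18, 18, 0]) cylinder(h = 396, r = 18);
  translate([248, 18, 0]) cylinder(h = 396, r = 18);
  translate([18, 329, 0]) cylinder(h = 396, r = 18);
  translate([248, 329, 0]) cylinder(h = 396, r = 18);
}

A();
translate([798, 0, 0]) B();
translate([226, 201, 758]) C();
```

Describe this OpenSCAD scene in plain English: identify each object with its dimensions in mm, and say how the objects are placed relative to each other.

A is a table with a 718×749 mm rectangular top, 30 mm thick, top surface at z = 758 mm, supported by four 40×40 mm square legs, each inset 15 mm from the nearest pair of top edges, running from the floor. Four apron rails, 40 mm thick and 104 mm tall, run between adjacent legs with their top edges flush with the underside of the top and their outer faces flush with the legs' outer faces.

B is an I-beam lying along x, 873 mm long. Overall section height 262 mm. Two flanges 176 mm wide (y) and 20 mm thick, one on the floor and one at the top; a web 14 mm thick runs between them, centred on the flange width.

C is a simple wooden stool: a rectangular seat 266 mm (x) by 347 mm (y), 28 mm thick, top face at z = 424 mm, on four round legs, each 36 mm in diameter. The legs rest on z = 0, each leg's axis is inset half a diameter from the nearest pair of seat edges (so the leg's bounding box is flush with the corner).

The I-beam is on the floor beside the table on its +x side. The stool is on top of the table, centred.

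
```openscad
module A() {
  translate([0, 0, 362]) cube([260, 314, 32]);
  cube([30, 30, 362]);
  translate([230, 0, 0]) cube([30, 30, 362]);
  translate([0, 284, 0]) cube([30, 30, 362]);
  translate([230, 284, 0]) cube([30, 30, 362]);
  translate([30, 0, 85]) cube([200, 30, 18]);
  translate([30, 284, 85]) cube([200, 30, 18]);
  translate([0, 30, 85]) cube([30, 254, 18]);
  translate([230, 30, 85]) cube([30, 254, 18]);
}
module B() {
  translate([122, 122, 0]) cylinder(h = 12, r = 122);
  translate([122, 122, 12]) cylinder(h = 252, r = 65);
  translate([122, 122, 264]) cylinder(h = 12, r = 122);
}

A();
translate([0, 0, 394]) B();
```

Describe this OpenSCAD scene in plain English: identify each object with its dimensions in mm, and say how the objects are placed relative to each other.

A is a four-legged stool. The seat is a 260×314×32 mm slab whose top surface is at z = 394 mm; four square legs, each 30×30 mm in cross-section, run from the floor (z = 0) to the underside of the seat, each flush with a corner of the seat. Four stretchers, 30 mm wide and 18 mm tall, connect adjacent legs with their undersides at z = 85 mm, each running between the inner faces of the legs it joins and aligned with the legs' outer faces on the other axis.

B is a spool: two coaxial disc flanges of radius 122 mm and thickness 12 mm, joined by a core cylinder of radius 65 mm and height 252 mm. The lower flange rests on z = 0 and the three cylinders share a vertical axis.

The spool is on top of the stool.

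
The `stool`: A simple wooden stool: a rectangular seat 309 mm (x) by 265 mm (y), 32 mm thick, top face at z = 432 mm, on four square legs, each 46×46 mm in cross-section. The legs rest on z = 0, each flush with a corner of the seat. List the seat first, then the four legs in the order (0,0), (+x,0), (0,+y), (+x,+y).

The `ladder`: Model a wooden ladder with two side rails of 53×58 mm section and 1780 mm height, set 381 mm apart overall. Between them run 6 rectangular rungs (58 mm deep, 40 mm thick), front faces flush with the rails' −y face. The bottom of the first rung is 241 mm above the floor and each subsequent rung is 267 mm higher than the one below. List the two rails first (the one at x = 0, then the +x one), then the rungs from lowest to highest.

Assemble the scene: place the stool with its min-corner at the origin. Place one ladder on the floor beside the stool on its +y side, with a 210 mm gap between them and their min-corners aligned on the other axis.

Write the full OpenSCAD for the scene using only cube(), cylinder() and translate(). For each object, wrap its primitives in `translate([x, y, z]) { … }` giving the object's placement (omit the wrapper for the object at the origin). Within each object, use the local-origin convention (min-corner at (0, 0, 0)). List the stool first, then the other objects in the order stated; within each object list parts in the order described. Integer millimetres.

translate([0, 0, 400]) cube([309, 265, 32]);
cube([46, 46, 400]);
translate([263, 0, 0]) cube([46, 46, 400]);
translate([0, 219, 0]) cube([46, 46, 400]);
translate([263, 219, 0]) cube([46, 46, 400]);
translate([0, 475, 0]) {
  cube([53, 58, 1780]);
  translate([328, 0, 0]) cube([53, 58, 1780]);
  translate([53, 0, 241]) cube([275, 58, 40]);
  translate([53, 0, 508]) cube([275, 58, 40]);
  translate([53, 0, 775]) cube([275, 58, 40]);
  translate([53, 0, 1042]) cube([275, 58, 40]);
  translate([53, 0, 1309]) cube([275, 58, 40]);
  translate([53, 0, 1576]) cube([275, 58, 40]);
}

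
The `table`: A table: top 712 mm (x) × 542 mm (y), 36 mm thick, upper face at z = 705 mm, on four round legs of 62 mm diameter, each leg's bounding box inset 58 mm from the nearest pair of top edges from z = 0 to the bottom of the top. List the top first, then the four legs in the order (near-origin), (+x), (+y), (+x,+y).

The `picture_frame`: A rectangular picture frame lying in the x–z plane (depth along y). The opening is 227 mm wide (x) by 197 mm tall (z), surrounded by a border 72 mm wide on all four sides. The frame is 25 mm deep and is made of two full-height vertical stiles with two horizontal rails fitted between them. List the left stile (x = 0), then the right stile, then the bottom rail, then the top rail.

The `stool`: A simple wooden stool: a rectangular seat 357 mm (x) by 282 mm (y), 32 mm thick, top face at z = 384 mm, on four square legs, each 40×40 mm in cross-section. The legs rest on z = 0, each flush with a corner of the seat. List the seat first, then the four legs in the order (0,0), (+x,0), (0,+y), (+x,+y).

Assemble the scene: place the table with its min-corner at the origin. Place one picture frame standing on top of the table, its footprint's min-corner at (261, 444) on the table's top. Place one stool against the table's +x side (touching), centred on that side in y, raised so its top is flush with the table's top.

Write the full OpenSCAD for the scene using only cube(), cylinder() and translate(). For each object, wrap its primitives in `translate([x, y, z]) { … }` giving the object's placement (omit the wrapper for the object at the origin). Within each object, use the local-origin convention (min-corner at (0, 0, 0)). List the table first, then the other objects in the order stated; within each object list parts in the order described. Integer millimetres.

translate([0, 0, 669]) cube([712, 542, 36]);
translate([89, 89, 0]) cylinder(h = 669, r = 31);
translate([623, 89, 0]) cylinder(h = 669, r = 31);
translate([89, 453, 0]) cylinder(h = 669, r = 31);
translate([623, 453, 0]) cylinder(h = 669, r = 31);
translate([261, 444, 705]) {
  cube([72, 25, 341]);
  translate([299, 0, 0]) cube([72, 25, 341]);
  translate([72, 0, 0]) cube([227, 25, 72]);
  translate([72, 0, 269]) cube([227, 25, 72]);
}
translate([712, 130, 321]) {
  translate([0, 0, 352]) cube([357, 282, 32]);
  cube([40, 40, 352]);
  translate([317, 0, 0]) cube([40, 40, 352]);
  translate([0, 242, 0]) cube([40, 40, 352]);
  translate([317, 242, 0]) cube([40, 40, 352]);
}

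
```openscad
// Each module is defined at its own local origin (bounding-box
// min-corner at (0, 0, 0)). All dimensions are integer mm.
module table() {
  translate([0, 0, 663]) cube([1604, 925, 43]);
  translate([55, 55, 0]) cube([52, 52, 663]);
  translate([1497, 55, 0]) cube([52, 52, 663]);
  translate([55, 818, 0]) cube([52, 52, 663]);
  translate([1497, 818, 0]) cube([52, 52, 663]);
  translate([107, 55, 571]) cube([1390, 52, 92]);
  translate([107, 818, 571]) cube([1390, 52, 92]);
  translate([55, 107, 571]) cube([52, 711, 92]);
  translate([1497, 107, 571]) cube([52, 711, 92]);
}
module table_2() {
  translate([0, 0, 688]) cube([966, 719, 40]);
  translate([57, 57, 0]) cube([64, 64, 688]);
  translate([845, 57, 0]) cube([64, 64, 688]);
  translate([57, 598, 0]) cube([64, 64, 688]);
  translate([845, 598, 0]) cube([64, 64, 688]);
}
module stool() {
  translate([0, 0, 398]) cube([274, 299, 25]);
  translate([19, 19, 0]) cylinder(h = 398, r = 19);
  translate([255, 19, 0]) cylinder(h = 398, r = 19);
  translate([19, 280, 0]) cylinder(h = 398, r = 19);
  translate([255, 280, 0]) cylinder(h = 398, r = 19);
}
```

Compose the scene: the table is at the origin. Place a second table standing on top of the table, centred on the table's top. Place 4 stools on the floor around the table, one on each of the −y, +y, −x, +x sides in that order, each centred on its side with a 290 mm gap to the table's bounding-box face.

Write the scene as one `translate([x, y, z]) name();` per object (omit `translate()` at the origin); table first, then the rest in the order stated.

table();
translate([319, 103, 706]) table_2();
translate([665, -589, 0]) stool();
translate([665, 1215, 0]) stool();
translate([-564, 313, 0]) stool();
translate([1894, 313, 0]) stool();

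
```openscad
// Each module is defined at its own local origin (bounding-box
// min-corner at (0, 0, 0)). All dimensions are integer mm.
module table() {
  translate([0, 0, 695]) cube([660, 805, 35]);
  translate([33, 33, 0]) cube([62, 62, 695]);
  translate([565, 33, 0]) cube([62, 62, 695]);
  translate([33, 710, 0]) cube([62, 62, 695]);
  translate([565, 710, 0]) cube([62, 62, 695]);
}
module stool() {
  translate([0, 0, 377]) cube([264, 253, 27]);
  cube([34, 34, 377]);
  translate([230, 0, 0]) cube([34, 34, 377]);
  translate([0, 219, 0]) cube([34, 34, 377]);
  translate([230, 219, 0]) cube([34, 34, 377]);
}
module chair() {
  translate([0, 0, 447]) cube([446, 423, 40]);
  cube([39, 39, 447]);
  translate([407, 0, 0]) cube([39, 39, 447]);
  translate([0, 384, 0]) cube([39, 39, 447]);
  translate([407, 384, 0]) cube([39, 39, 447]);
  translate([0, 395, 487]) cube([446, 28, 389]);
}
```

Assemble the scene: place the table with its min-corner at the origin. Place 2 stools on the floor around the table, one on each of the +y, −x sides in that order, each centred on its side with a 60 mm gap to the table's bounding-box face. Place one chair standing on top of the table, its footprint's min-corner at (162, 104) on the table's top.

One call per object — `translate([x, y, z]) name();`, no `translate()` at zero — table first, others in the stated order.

table();
translate([198, 865, 0]) stool();
translate([-324, 276, 0]) stool();
translate([162, 104, 730]) chair();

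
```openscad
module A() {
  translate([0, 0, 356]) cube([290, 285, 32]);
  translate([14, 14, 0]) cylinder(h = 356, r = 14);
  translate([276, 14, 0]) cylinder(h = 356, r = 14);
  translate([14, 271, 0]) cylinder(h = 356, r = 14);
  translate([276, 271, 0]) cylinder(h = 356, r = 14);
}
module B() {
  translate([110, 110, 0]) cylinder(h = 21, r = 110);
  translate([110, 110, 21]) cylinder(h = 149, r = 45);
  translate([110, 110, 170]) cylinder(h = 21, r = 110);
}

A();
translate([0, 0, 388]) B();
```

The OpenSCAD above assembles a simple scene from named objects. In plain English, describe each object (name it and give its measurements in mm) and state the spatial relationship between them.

A is a simple wooden stool: a rectangular seat 290 mm (x) by 285 mm (y), 32 mm thick, top face at z = 388 mm, on four round legs, each 28 mm in diameter. The legs rest on z = 0, each leg's axis is inset half a diameter from the nearest pair of seat edges (so the leg's bounding box is flush with the corner).

B is a spool: two coaxial disc flanges of radius 110 mm and thickness 21 mm, joined by a core cylinder of radius 45 mm and height 149 mm. The lower flange rests on z = 0 and the three cylinders share a vertical axis.

The spool is on top of the stool.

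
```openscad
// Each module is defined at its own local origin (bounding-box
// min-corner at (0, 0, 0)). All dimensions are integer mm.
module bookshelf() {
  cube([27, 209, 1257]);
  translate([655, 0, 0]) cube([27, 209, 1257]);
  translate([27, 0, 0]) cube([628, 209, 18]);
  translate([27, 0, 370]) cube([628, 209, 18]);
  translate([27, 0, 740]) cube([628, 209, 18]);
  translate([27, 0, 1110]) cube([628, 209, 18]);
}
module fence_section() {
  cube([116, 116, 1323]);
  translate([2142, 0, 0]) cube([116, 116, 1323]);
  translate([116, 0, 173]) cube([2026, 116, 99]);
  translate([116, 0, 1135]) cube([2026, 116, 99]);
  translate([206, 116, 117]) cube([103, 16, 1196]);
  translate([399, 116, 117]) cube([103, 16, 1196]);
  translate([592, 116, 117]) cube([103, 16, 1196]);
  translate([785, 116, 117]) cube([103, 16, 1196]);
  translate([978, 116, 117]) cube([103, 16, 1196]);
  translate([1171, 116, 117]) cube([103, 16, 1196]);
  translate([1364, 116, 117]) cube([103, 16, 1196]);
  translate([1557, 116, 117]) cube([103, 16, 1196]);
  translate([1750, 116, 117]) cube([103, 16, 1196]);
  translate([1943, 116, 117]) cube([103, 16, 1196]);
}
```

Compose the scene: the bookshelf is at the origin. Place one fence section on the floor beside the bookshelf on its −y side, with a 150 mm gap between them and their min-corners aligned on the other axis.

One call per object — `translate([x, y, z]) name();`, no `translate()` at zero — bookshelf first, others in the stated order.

bookshelf();
translate([0, -282, 0]) fence_section();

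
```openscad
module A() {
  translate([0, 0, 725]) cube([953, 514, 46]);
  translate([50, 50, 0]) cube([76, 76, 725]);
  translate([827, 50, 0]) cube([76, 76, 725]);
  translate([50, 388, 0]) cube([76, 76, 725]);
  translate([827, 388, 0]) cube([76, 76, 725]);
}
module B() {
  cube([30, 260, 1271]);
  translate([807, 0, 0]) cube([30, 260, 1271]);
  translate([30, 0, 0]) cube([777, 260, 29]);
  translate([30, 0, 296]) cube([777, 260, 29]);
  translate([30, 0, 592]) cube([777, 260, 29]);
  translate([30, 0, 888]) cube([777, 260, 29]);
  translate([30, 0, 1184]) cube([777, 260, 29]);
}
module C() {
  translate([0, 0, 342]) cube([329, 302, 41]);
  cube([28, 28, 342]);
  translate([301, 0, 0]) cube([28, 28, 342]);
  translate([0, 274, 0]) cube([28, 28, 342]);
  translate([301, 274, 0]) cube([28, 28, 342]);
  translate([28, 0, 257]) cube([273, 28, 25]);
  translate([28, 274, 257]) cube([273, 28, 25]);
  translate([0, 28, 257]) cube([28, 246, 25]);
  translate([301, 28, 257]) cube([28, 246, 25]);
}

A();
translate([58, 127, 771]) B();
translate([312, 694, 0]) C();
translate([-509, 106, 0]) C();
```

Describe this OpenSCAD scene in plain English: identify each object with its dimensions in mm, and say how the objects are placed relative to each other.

A is a rectangular dining table. The top is 953×514×46 mm with its upper surface at z = 771 mm. It stands on four 76×76 mm square legs, each inset 50 mm from the nearest pair of top edges, running from the floor to the underside of the top.

B is a bookshelf 837 mm wide overall, 260 mm deep and 1271 mm tall. The two sides are 30 mm thick vertical panels. 5 horizontal shelves of 29 mm thickness span between the inner faces of the sides; the lowest shelf sits on the floor and shelves are stacked with a clear vertical gap of 267 mm between each pair.

C is a four-legged stool. The seat is a 329×302×41 mm slab whose top surface is at z = 383 mm; four square legs, each 28×28 mm in cross-section, run from the floor (z = 0) to the underside of the seat, each flush with a corner of the seat. Four stretchers, 28 mm wide and 25 mm tall, connect adjacent legs with their undersides at z = 257 mm, each running between the inner faces of the legs it joins and aligned with the legs' outer faces on the other axis.

The bookshelf is on top of the table, centred. Two stools sit around the table at the +y, −x sides.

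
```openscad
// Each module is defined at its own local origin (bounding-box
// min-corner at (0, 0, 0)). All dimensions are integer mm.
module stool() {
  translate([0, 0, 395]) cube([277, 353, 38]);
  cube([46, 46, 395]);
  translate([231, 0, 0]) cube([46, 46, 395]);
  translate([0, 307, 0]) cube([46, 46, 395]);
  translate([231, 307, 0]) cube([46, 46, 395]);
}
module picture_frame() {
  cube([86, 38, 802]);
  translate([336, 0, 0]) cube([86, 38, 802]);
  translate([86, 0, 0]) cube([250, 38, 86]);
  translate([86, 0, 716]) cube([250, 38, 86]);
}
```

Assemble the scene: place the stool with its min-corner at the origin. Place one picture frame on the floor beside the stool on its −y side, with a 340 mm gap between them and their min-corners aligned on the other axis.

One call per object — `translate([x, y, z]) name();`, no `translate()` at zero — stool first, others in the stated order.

stool();
translate([0, -378, 0]) picture_frame();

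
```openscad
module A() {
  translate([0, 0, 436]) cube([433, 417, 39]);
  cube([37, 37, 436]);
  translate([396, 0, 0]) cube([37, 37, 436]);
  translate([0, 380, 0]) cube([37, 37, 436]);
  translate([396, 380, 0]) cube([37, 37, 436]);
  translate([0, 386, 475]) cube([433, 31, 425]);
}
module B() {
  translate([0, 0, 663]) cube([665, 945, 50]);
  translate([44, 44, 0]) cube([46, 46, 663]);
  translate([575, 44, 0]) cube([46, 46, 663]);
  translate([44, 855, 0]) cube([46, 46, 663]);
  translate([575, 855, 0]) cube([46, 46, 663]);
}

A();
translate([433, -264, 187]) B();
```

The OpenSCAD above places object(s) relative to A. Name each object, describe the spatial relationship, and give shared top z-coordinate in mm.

Both tops at z = 900 mm.

A is a chair. B is a table. The table is beside the chair with their tops flush at z = 900. The shared top z-coordinate is 900 mm.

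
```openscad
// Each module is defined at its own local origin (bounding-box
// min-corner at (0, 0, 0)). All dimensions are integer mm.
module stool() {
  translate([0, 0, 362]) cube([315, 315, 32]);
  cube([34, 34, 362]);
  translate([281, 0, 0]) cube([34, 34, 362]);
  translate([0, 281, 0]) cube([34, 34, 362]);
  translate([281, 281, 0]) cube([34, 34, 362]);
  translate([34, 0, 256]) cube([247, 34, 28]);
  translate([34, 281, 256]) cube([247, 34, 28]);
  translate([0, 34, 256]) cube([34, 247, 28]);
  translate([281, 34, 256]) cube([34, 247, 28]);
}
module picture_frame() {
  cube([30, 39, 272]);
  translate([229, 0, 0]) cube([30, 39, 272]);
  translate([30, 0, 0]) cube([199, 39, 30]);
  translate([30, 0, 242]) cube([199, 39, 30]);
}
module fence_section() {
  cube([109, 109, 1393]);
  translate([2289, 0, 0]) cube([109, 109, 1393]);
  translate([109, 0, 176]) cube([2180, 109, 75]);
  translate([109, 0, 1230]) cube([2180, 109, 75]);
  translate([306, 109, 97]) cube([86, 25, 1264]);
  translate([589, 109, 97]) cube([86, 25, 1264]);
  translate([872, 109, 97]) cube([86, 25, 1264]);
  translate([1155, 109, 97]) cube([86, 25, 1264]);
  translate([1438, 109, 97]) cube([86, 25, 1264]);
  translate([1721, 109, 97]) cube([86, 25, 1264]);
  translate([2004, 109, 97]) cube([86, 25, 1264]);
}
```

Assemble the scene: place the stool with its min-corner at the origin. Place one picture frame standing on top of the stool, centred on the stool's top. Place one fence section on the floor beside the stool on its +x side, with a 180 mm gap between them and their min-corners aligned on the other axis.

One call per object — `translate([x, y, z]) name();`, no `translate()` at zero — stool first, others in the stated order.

stool();
translate([28, 138, 394]) picture_frame();
translate([495, 0, 0]) fence_section();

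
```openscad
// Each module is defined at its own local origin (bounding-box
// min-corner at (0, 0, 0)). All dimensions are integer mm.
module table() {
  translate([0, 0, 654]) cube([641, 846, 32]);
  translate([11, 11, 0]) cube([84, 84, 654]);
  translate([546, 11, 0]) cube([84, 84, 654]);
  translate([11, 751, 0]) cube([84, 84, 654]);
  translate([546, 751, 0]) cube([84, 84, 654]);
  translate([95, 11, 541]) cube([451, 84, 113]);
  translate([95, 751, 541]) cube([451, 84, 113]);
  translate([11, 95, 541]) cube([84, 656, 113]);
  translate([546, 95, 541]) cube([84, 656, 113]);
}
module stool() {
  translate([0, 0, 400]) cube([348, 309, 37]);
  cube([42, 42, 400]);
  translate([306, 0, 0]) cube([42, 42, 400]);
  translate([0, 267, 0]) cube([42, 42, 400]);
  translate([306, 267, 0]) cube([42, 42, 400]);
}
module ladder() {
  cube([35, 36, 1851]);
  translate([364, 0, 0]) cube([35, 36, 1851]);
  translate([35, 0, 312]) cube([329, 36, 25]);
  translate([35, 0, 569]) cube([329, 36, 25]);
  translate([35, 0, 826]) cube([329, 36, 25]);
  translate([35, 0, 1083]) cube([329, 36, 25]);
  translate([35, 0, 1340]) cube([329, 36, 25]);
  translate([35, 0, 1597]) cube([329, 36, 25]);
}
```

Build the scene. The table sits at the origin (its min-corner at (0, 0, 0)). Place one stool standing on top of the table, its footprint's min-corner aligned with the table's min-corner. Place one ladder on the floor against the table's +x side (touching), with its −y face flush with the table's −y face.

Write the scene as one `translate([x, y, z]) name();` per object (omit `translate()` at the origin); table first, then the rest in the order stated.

table();
translate([0, 0, 686]) stool();
translate([641, 0, 0]) ladder();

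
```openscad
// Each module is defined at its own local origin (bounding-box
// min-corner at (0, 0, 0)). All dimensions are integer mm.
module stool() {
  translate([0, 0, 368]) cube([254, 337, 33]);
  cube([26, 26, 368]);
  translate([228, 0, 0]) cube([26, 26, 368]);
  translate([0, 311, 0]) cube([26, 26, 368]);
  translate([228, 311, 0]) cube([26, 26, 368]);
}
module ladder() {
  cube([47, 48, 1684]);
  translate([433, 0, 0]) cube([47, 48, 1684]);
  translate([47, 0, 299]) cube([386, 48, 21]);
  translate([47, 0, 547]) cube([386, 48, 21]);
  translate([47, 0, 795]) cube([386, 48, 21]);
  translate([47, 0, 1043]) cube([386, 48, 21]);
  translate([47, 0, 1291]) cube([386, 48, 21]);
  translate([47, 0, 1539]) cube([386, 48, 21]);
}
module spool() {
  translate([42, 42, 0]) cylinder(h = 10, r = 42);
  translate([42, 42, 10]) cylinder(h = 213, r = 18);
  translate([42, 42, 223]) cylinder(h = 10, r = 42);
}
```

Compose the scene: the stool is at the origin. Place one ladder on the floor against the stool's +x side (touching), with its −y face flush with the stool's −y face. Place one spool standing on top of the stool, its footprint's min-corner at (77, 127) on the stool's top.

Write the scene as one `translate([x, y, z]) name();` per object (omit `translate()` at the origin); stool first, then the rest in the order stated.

stool();
translate([254, 0, 0]) ladder();
translate([77, 127, 401]) spool();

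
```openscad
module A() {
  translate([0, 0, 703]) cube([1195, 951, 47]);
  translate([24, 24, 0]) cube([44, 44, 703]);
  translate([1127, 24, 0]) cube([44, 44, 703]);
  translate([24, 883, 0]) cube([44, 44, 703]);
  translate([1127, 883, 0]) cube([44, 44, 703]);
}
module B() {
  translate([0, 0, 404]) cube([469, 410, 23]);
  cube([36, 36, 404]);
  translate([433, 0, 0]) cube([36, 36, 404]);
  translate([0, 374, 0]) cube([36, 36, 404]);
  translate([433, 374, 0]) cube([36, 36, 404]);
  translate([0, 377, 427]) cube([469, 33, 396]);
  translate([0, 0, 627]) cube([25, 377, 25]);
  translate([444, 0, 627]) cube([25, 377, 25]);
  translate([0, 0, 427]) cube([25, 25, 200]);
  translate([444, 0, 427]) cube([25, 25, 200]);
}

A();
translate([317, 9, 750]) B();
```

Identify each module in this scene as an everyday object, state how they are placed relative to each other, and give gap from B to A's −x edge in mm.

The chair's min-x is at 317; the table's min-x is 0; gap = 317 mm.

A is a table. B is a chair. The chair is on top of the table. The gap from the chair to the table's −x edge is 317 mm.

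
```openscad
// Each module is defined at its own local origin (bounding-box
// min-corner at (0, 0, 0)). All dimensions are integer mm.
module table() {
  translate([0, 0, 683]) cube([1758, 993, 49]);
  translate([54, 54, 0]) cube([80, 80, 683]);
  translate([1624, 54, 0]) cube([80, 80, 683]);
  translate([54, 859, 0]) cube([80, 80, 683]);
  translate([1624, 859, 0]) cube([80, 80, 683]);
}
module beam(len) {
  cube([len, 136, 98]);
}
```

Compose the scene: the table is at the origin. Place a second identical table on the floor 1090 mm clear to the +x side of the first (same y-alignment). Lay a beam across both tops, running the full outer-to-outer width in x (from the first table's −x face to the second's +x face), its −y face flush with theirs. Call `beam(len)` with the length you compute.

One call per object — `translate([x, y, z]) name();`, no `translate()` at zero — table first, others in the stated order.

table();
translate([2848, 0, 0]) table();
translate([0, 0, 732]) beam(4606);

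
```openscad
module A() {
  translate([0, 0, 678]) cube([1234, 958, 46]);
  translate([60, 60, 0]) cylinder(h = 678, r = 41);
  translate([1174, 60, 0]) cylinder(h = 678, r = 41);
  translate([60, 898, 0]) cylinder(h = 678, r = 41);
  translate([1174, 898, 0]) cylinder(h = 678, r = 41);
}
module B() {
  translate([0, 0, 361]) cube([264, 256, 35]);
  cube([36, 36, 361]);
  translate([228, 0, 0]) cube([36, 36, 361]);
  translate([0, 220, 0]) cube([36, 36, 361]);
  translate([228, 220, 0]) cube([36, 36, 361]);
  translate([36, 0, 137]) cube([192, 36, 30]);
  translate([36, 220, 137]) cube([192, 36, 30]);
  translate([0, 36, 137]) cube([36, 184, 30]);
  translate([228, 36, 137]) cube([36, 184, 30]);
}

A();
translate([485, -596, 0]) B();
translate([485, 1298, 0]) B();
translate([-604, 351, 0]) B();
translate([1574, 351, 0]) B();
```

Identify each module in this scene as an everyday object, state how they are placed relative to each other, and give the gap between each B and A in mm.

A is a table. B is a stool. Four stools sit around the table at the −y, +y, −x, +x sides. The gap between each stool and the table is 340 mm.

Each stool's nearest face is 340 mm from the table's bounding box.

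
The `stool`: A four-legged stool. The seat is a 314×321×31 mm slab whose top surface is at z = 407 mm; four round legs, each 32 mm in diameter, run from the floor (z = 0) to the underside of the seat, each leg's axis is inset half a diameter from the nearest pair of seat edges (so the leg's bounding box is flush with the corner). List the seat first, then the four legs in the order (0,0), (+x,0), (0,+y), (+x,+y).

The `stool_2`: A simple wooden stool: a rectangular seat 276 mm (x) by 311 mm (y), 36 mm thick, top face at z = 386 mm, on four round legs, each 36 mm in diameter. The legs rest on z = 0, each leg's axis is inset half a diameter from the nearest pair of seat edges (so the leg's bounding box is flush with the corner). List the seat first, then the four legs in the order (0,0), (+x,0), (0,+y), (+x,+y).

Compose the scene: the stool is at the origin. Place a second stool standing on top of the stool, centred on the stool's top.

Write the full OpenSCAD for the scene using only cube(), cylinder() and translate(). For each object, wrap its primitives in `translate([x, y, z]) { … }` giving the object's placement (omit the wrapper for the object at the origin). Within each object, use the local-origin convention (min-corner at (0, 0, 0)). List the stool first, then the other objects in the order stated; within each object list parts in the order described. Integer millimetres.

translate([0, 0, 376]) cube([314, 321, 31]);
translate([16, 16, 0]) cylinder(h = 376, r = 16);
translate([298, 16, 0]) cylinder(h = 376, r = 16);
translate([16, 305, 0]) cylinder(h = 376, r = 16);
translate([298, 305, 0]) cylinder(h = 376, r = 16);
translate([19, 5, 407]) {
  translate([0, 0, 350]) cube([276, 311, 36]);
  translate([18, 18, 0]) cylinder(h = 350, r = 18);
  translate([258, 18, 0]) cylinder(h = 350, r = 18);
  translate([18, 293, 0]) cylinder(h = 350, r = 18);
  translate([258, 293, 0]) cylinder(h = 350, r = 18);
}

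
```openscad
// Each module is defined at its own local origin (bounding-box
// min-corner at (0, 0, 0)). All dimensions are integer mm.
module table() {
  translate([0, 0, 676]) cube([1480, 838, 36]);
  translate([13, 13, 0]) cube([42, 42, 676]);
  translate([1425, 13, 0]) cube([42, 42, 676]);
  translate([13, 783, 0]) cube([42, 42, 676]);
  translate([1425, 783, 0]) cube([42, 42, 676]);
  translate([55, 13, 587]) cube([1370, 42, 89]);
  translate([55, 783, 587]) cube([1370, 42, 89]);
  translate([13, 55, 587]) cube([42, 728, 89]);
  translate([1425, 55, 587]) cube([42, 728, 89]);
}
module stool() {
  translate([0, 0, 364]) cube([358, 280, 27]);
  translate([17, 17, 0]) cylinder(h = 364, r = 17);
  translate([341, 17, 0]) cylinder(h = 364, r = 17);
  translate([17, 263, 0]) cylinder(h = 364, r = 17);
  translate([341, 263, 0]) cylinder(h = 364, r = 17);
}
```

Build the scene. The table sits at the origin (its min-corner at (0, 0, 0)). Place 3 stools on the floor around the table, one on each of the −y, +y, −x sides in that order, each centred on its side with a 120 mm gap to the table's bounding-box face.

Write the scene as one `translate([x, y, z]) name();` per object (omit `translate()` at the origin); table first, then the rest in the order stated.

table();
translate([561, -400, 0]) stool();
translate([561, 958, 0]) stool();
translate([-478, 279, 0]) stool();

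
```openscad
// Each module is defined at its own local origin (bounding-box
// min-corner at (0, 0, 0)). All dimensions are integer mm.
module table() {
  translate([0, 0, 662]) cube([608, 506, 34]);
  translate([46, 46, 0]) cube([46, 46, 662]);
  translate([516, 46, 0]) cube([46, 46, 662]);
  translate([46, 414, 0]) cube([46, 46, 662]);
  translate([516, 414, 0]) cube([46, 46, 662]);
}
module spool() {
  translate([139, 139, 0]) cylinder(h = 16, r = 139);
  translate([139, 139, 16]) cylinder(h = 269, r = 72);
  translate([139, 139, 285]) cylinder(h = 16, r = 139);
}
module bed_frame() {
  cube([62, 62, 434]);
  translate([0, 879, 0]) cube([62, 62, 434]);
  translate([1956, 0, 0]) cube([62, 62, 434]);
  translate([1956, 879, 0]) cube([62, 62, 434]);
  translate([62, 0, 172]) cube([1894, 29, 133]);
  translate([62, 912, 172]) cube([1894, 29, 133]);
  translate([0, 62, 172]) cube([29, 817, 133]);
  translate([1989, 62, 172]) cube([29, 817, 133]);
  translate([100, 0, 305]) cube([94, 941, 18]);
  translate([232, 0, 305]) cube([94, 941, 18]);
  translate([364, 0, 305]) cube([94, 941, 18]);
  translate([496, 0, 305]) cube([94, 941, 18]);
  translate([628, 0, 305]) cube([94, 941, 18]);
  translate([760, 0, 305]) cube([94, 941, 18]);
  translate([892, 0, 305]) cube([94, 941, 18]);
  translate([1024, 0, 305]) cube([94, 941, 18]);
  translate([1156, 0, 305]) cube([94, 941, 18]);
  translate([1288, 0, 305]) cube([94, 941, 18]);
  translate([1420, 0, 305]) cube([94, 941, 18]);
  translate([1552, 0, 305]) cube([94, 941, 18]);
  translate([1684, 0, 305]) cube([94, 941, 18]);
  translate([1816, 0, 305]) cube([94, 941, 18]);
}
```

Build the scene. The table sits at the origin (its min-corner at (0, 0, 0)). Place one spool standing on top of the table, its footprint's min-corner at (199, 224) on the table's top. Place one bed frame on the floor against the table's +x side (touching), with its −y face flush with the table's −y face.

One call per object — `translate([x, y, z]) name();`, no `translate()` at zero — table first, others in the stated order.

table();
translate([199, 224, 696]) spool();
translate([608, 0, 0]) bed_frame();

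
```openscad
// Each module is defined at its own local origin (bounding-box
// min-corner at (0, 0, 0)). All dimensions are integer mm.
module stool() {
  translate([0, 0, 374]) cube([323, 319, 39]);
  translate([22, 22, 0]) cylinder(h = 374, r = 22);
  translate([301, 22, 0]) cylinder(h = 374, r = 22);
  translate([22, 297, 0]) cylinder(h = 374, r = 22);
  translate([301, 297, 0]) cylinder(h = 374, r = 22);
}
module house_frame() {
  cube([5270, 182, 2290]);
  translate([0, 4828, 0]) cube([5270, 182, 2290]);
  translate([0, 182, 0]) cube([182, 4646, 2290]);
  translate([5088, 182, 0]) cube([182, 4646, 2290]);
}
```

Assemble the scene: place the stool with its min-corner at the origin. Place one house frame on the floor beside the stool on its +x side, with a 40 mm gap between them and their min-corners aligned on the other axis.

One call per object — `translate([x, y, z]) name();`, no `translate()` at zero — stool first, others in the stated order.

stool();
translate([363, 0, 0]) house_frame();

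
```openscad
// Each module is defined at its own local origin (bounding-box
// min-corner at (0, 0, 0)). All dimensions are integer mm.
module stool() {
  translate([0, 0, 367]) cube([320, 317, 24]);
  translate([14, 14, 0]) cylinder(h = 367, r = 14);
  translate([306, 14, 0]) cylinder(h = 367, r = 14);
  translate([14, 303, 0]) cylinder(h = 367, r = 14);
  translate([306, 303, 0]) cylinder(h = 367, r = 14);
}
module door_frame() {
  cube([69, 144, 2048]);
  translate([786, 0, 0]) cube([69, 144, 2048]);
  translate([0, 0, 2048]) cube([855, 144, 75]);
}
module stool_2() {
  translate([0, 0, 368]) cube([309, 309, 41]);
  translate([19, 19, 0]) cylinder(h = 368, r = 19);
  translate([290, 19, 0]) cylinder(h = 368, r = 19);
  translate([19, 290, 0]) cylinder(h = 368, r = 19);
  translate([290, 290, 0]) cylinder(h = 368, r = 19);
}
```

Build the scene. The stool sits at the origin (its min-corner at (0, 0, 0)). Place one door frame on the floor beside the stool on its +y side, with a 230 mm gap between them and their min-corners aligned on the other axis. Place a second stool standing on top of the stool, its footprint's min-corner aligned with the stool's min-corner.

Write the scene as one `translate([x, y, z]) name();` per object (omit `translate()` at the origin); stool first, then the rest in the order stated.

stool();
translate([0, 547, 0]) door_frame();
translate([0, 0, 391]) stool_2();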